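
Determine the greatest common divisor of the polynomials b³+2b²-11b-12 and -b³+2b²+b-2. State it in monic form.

b+1

Repeated division with remainder:
  b³+2b²-11b-12 = (-1)(-b³+2b²+b-2) + (4b²-10b-14)
  -b³+2b²+b-2 = (-(1/4)b-1/8)(4b²-10b-14) + (-(15/4)b-15/4)
  4b²-10b-14 = (-(16/15)b+56/15)(-(15/4)b-15/4) + (0)
Last nonzero remainder: -(15/4)b-15/4. Dividing through by -15/4 gives the monic gcd b+1.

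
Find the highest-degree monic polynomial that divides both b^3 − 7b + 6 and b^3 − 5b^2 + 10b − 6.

Apply the Euclidean algorithm:
  b^3 − 7b + 6 = (b^3 − 5b^2 + 10b − 6) + (5b^2 − 17b + 12)
  b^3 − 5b^2 + 10b − 6 = ((1/5)b − 8/25)(5b^2 − 17b + 12) + ((54/25)b − 54/25)
  5b^2 − 17b + 12 = ((125/54)b − 50/9)((54/25)b − 54/25) + (0)
Last nonzero remainder: (54/25)b − 54/25. Dividing through by 54/25 gives the monic gcd b − 1.

b − 1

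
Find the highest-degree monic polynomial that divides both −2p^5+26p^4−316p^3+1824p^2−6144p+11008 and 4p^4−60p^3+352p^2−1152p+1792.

p^3−8p^2+32p−64

Euclidean algorithm in ℚ[p]:
  −2p^5+26p^4−316p^3+1824p^2−6144p+11008 = (−(1/2)p−1)(4p^4−60p^3+352p^2−1152p+1792) + (−200p^3+1600p^2−6400p+12800)
  4p^4−60p^3+352p^2−1152p+1792 = (−(1/50)p+7/50)(−200p^3+1600p^2−6400p+12800) + (0)
Last nonzero remainder: −200p^3+1600p^2−6400p+12800. Dividing through by −200 gives the monic gcd p^3−8p^2+32p−64.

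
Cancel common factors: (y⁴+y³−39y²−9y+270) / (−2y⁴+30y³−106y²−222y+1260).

(−y²−3y+18)/(2y²−26y+84)

By polynomial division,
  y⁴+y³−39y²−9y+270 = (−1/2)(−2y⁴+30y³−106y²−222y+1260) + (16y³−92y²−120y+900)
  −2y⁴+30y³−106y²−222y+1260 = (−(1/8)y+37/32)(16y³−92y²−120y+900) + (−(117/8)y²+(117/4)y+1755/8)
  16y³−92y²−120y+900 = (−(128/117)y+160/39)(−(117/8)y²+(117/4)y+1755/8) + (0)
Last nonzero remainder: −(117/8)y²+(117/4)y+1755/8. Dividing through by −117/8 gives the monic gcd y²−2y−15.
Cancel y²−2y−15 from numerator and denominator to get the reduced form.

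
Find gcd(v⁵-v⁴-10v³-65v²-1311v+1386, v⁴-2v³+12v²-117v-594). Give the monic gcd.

Euclidean algorithm in ℚ[v]:
  v⁵-v⁴-10v³-65v²-1311v+1386 = (v+1)(v⁴-2v³+12v²-117v-594) + (-20v³+40v²-600v+1980)
  v⁴-2v³+12v²-117v-594 = (-(1/20)v)(-20v³+40v²-600v+1980) + (-18v²-18v-594)
  -20v³+40v²-600v+1980 = ((10/9)v-10/3)(-18v²-18v-594) + (0)
Last nonzero remainder: -18v²-18v-594. Dividing through by -18 gives the monic gcd v²+v+33.

v²+v+33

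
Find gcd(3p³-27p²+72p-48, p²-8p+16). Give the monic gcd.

Apply the Euclidean algorithm:
  3p³-27p²+72p-48 = (3p-3)(p²-8p+16) + (0)
The last nonzero remainder p²-8p+16 is already monic.

p²-8p+16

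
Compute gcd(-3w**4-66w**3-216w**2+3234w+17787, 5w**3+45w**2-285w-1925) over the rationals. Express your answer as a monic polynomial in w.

w**2+4w-77

Euclidean algorithm in ℚ[w]:
  -3w**4-66w**3-216w**2+3234w+17787 = (-(3/5)w-39/5)(5w**3+45w**2-285w-1925) + (-36w**2-144w+2772)
  5w**3+45w**2-285w-1925 = (-(5/36)w-25/36)(-36w**2-144w+2772) + (0)
Last nonzero remainder: -36w**2-144w+2772. Dividing through by -36 gives the monic gcd w**2+4w-77.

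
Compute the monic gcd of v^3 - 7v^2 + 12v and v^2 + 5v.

Repeated division with remainder:
  v^3 - 7v^2 + 12v = (v - 12)(v^2 + 5v) + (72v)
  v^2 + 5v = ((1/72)v + 5/72)(72v) + (0)
Last nonzero remainder: 72v. Dividing through by 72 gives the monic gcd v.

v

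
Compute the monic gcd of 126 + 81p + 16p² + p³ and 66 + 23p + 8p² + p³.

6 + p

By polynomial division,
  p³ + 16p² + 81p + 126 = (p³ + 8p² + 23p + 66) + (8p² + 58p + 60)
  p³ + 8p² + 23p + 66 = ((1/8)p + 3/32)(8p² + 58p + 60) + ((161/16)p + 483/8)
  8p² + 58p + 60 = ((128/161)p + 160/161)((161/16)p + 483/8) + (0)
Last nonzero remainder: (161/16)p + 483/8. Dividing through by 161/16 gives the monic gcd p + 6.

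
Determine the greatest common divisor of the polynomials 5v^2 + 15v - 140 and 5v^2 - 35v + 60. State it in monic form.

Repeated division with remainder:
  5v^2 + 15v - 140 = (5v^2 - 35v + 60) + (50v - 200)
  5v^2 - 35v + 60 = ((1/10)v - 3/10)(50v - 200) + (0)
Last nonzero remainder: 50v - 200. Dividing through by 50 gives the monic gcd v - 4.

v - 4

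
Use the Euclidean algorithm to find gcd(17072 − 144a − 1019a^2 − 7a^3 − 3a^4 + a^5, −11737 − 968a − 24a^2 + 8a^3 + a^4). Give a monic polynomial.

−1067 + 9a − 3a^2 + a^3

By polynomial division,
  a^5 − 3a^4 − 7a^3 − 1019a^2 − 144a + 17072 = (a − 11)(a^4 + 8a^3 − 24a^2 − 968a − 11737) + (105a^3 − 315a^2 + 945a − 112035)
  a^4 + 8a^3 − 24a^2 − 968a − 11737 = ((1/105)a + 11/105)(105a^3 − 315a^2 + 945a − 112035) + (0)
Last nonzero remainder: 105a^3 − 315a^2 + 945a − 112035. Dividing through by 105 gives the monic gcd a^3 − 3a^2 + 9a − 1067.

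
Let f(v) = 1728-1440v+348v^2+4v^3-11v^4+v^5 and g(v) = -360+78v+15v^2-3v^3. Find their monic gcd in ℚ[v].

24-10v+v^2

Repeated division with remainder:
  v^5-11v^4+4v^3+348v^2-1440v+1728 = (-(1/3)v^2+2v)(-3v^3+15v^2+78v-360) + (72v^2-720v+1728)
  -3v^3+15v^2+78v-360 = (-(1/24)v-5/24)(72v^2-720v+1728) + (0)
Last nonzero remainder: 72v^2-720v+1728. Dividing through by 72 gives the monic gcd v^2-10v+24.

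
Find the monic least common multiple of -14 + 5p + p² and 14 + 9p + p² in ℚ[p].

Euclidean algorithm in ℚ[p]:
  p² + 5p - 14 = (p² + 9p + 14) + (-4p - 28)
  p² + 9p + 14 = (-(1/4)p - 1/2)(-4p - 28) + (0)
Last nonzero remainder: -4p - 28. Dividing through by -4 gives the monic gcd p + 7.
Then lcm(f, g) = f·g / gcd(f, g); expanding and making the result monic gives the answer.

-28 - 4p + 7p² + p³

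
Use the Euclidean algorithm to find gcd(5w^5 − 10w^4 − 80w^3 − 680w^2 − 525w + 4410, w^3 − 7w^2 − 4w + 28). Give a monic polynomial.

w^2 − 9w + 14

By polynomial division,
  5w^5 − 10w^4 − 80w^3 − 680w^2 − 525w + 4410 = (5w^2 + 25w + 115)(w^3 − 7w^2 − 4w + 28) + (85w^2 − 765w + 1190)
  w^3 − 7w^2 − 4w + 28 = ((1/85)w + 2/85)(85w^2 − 765w + 1190) + (0)
Last nonzero remainder: 85w^2 − 765w + 1190. Dividing through by 85 gives the monic gcd w^2 − 9w + 14.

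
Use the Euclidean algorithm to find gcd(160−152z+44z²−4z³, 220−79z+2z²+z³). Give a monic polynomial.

20−9z+z²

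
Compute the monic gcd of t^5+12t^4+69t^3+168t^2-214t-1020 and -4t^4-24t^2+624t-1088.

By polynomial division,
  t^5+12t^4+69t^3+168t^2-214t-1020 = (-(1/4)t-3)(-4t^4-24t^2+624t-1088) + (63t^3+252t^2+1386t-4284)
  -4t^4-24t^2+624t-1088 = (-(4/63)t+16/63)(63t^3+252t^2+1386t-4284) + (0)
Last nonzero remainder: 63t^3+252t^2+1386t-4284. Dividing through by 63 gives the monic gcd t^3+4t^2+22t-68.

t^3+4t^2+22t-68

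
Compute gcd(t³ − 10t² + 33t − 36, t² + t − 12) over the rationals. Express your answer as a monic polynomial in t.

t − 3

Apply the Euclidean algorithm:
  t³ − 10t² + 33t − 36 = (t − 11)(t² + t − 12) + (56t − 168)
  t² + t − 12 = ((1/56)t + 1/14)(56t − 168) + (0)
Last nonzero remainder: 56t − 168. Dividing through by 56 gives the monic gcd t − 3.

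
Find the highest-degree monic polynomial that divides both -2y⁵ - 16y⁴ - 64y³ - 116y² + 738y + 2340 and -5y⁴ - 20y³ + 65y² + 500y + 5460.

Repeated division with remainder:
  -2y⁵ - 16y⁴ - 64y³ - 116y² + 738y + 2340 = ((2/5)y + 8/5)(-5y⁴ - 20y³ + 65y² + 500y + 5460) + (-58y³ - 420y² - 2246y - 6396)
  -5y⁴ - 20y³ + 65y² + 500y + 5460 = ((5/58)y - 235/841)(-58y³ - 420y² - 2246y - 6396) + ((118800/841)y² + (356400/841)y + 3088800/841)
  -58y³ - 420y² - 2246y - 6396 = (-(24389/59400)y - 34481/19800)((118800/841)y² + (356400/841)y + 3088800/841) + (0)
Last nonzero remainder: (118800/841)y² + (356400/841)y + 3088800/841. Dividing through by 118800/841 gives the monic gcd y² + 3y + 26.

y² + 3y + 26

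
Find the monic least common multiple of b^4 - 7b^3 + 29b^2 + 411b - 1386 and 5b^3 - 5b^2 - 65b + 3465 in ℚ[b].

b^5 + 2b^4 - 34b^3 + 672b^2 + 2313b - 12474

By polynomial division,
  b^4 - 7b^3 + 29b^2 + 411b - 1386 = ((1/5)b - 6/5)(5b^3 - 5b^2 - 65b + 3465) + (36b^2 - 360b + 2772)
  5b^3 - 5b^2 - 65b + 3465 = ((5/36)b + 5/4)(36b^2 - 360b + 2772) + (0)
Last nonzero remainder: 36b^2 - 360b + 2772. Dividing through by 36 gives the monic gcd b^2 - 10b + 77.
Then lcm(f, g) = f·g / gcd(f, g); expanding and making the result monic gives the answer.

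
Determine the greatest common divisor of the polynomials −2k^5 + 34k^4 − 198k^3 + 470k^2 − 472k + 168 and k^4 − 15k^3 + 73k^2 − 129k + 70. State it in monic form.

k^3 − 10k^2 + 23k − 14

Euclidean algorithm in ℚ[k]:
  −2k^5 + 34k^4 − 198k^3 + 470k^2 − 472k + 168 = (−2k + 4)(k^4 − 15k^3 + 73k^2 − 129k + 70) + (8k^3 − 80k^2 + 184k − 112)
  k^4 − 15k^3 + 73k^2 − 129k + 70 = ((1/8)k − 5/8)(8k^3 − 80k^2 + 184k − 112) + (0)
Last nonzero remainder: 8k^3 − 80k^2 + 184k − 112. Dividing through by 8 gives the monic gcd k^3 − 10k^2 + 23k − 14.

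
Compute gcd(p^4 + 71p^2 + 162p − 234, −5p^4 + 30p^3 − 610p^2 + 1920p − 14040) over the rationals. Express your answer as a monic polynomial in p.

p^2 − 2p + 78

Apply the Euclidean algorithm:
  p^4 + 71p^2 + 162p − 234 = (−1/5)(−5p^4 + 30p^3 − 610p^2 + 1920p − 14040) + (6p^3 − 51p^2 + 546p − 3042)
  −5p^4 + 30p^3 − 610p^2 + 1920p − 14040 = (−(5/6)p − 25/12)(6p^3 − 51p^2 + 546p − 3042) + (−(1045/4)p^2 + (1045/2)p − 40755/2)
  6p^3 − 51p^2 + 546p − 3042 = (−(24/1045)p + 156/1045)(−(1045/4)p^2 + (1045/2)p − 40755/2) + (0)
Last nonzero remainder: −(1045/4)p^2 + (1045/2)p − 40755/2. Dividing through by −1045/4 gives the monic gcd p^2 − 2p + 78.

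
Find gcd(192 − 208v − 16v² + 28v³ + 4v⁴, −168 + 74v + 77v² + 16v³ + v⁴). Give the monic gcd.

−24 + 14v + 9v² + v³

Euclidean algorithm in ℚ[v]:
  4v⁴ + 28v³ − 16v² − 208v + 192 = (4)(v⁴ + 16v³ + 77v² + 74v − 168) + (−36v³ − 324v² − 504v + 864)
  v⁴ + 16v³ + 77v² + 74v − 168 = (−(1/36)v − 7/36)(−36v³ − 324v² − 504v + 864) + (0)
Last nonzero remainder: −36v³ − 324v² − 504v + 864. Dividing through by −36 gives the monic gcd v³ + 9v² + 14v − 24.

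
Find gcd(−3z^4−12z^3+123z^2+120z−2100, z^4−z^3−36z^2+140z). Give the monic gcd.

By polynomial division,
  −3z^4−12z^3+123z^2+120z−2100 = (−3)(z^4−z^3−36z^2+140z) + (−15z^3+15z^2+540z−2100)
  z^4−z^3−36z^2+140z = (−(1/15)z)(−15z^3+15z^2+540z−2100) + (0)
Last nonzero remainder: −15z^3+15z^2+540z−2100. Dividing through by −15 gives the monic gcd z^3−z^2−36z+140.

z^3−z^2−36z+140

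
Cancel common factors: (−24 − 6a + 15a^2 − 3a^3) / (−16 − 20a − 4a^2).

Repeated division with remainder:
  −3a^3 + 15a^2 − 6a − 24 = ((3/4)a − 15/2)(−4a^2 − 20a − 16) + (−144a − 144)
  −4a^2 − 20a − 16 = ((1/36)a + 1/9)(−144a − 144) + (0)
Last nonzero remainder: −144a − 144. Dividing through by −144 gives the monic gcd a + 1.
Cancel a + 1 from numerator and denominator to get the reduced form.

(24 − 18a + 3a^2)/(16 + 4a)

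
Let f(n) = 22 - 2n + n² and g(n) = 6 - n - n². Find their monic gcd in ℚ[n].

1

Repeated division with remainder:
  n² - 2n + 22 = (-1)(-n² - n + 6) + (-3n + 28)
  -n² - n + 6 = ((1/3)n + 31/9)(-3n + 28) + (-814/9)
  -3n + 28 = ((27/814)n - 126/407)(-814/9) + (0)
The last nonzero remainder is the constant -814/9, so the polynomials are coprime and gcd = 1.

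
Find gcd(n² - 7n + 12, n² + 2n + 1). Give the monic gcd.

By polynomial division,
  n² - 7n + 12 = (n² + 2n + 1) + (-9n + 11)
  n² + 2n + 1 = (-(1/9)n - 29/81)(-9n + 11) + (400/81)
  -9n + 11 = (-(729/400)n + 891/400)(400/81) + (0)
The last nonzero remainder is the constant 400/81, so the polynomials are coprime and gcd = 1.

1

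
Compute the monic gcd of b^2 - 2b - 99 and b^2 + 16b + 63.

b + 9

By polynomial division,
  b^2 - 2b - 99 = (b^2 + 16b + 63) + (-18b - 162)
  b^2 + 16b + 63 = (-(1/18)b - 7/18)(-18b - 162) + (0)
Last nonzero remainder: -18b - 162. Dividing through by -18 gives the monic gcd b + 9.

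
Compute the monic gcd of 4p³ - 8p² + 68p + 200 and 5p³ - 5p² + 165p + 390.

p + 2

Apply the Euclidean algorithm:
  4p³ - 8p² + 68p + 200 = (4/5)(5p³ - 5p² + 165p + 390) + (-4p² - 64p - 112)
  5p³ - 5p² + 165p + 390 = (-(5/4)p + 85/4)(-4p² - 64p - 112) + (1385p + 2770)
  -4p² - 64p - 112 = (-(4/1385)p - 56/1385)(1385p + 2770) + (0)
Last nonzero remainder: 1385p + 2770. Dividing through by 1385 gives the monic gcd p + 2.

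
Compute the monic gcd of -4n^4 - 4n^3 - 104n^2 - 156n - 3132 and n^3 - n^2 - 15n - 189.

n^2 + 6n + 27

Repeated division with remainder:
  -4n^4 - 4n^3 - 104n^2 - 156n - 3132 = (-4n - 8)(n^3 - n^2 - 15n - 189) + (-172n^2 - 1032n - 4644)
  n^3 - n^2 - 15n - 189 = (-(1/172)n + 7/172)(-172n^2 - 1032n - 4644) + (0)
Last nonzero remainder: -172n^2 - 1032n - 4644. Dividing through by -172 gives the monic gcd n^2 + 6n + 27.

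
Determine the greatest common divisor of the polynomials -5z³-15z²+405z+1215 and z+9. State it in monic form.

z+9

Apply the Euclidean algorithm:
  -5z³-15z²+405z+1215 = (-5z²+30z+135)(z+9) + (0)
The last nonzero remainder z+9 is already monic.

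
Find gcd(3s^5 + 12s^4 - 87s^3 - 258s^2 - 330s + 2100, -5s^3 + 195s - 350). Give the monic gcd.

By polynomial division,
  3s^5 + 12s^4 - 87s^3 - 258s^2 - 330s + 2100 = (-(3/5)s^2 - (12/5)s - 6)(-5s^3 + 195s - 350) + (0)
Last nonzero remainder: -5s^3 + 195s - 350. Dividing through by -5 gives the monic gcd s^3 - 39s + 70.

s^3 - 39s + 70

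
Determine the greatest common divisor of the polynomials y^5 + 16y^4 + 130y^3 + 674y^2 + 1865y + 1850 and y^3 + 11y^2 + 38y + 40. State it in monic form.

y^2 + 7y + 10

Repeated division with remainder:
  y^5 + 16y^4 + 130y^3 + 674y^2 + 1865y + 1850 = (y^2 + 5y + 37)(y^3 + 11y^2 + 38y + 40) + (37y^2 + 259y + 370)
  y^3 + 11y^2 + 38y + 40 = ((1/37)y + 4/37)(37y^2 + 259y + 370) + (0)
Last nonzero remainder: 37y^2 + 259y + 370. Dividing through by 37 gives the monic gcd y^2 + 7y + 10.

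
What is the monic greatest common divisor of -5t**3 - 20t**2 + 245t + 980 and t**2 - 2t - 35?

Repeated division with remainder:
  -5t**3 - 20t**2 + 245t + 980 = (-5t - 30)(t**2 - 2t - 35) + (10t - 70)
  t**2 - 2t - 35 = ((1/10)t + 1/2)(10t - 70) + (0)
Last nonzero remainder: 10t - 70. Dividing through by 10 gives the monic gcd t - 7.

t - 7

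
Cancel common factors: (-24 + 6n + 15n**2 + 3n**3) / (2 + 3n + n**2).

Repeated division with remainder:
  3n**3 + 15n**2 + 6n - 24 = (3n + 6)(n**2 + 3n + 2) + (-18n - 36)
  n**2 + 3n + 2 = (-(1/18)n - 1/18)(-18n - 36) + (0)
Last nonzero remainder: -18n - 36. Dividing through by -18 gives the monic gcd n + 2.
Cancel n + 2 from numerator and denominator to get the reduced form.

(-12 + 9n + 3n**2)/(1 + n)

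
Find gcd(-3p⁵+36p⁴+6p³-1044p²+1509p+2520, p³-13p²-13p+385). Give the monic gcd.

Apply the Euclidean algorithm:
  -3p⁵+36p⁴+6p³-1044p²+1509p+2520 = (-3p²-3p-72)(p³-13p²-13p+385) + (-864p²+1728p+30240)
  p³-13p²-13p+385 = (-(1/864)p+11/864)(-864p²+1728p+30240) + (0)
Last nonzero remainder: -864p²+1728p+30240. Dividing through by -864 gives the monic gcd p²-2p-35.

p²-2p-35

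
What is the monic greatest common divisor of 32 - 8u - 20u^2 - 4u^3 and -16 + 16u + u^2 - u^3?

-4 + 3u + u^2

By polynomial division,
  -4u^3 - 20u^2 - 8u + 32 = (4)(-u^3 + u^2 + 16u - 16) + (-24u^2 - 72u + 96)
  -u^3 + u^2 + 16u - 16 = ((1/24)u - 1/6)(-24u^2 - 72u + 96) + (0)
Last nonzero remainder: -24u^2 - 72u + 96. Dividing through by -24 gives the monic gcd u^2 + 3u - 4.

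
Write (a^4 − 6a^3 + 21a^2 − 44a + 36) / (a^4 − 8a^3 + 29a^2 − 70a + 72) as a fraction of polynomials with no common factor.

(a − 2)/(a − 4)

Apply the Euclidean algorithm:
  a^4 − 6a^3 + 21a^2 − 44a + 36 = (a^4 − 8a^3 + 29a^2 − 70a + 72) + (2a^3 − 8a^2 + 26a − 36)
  a^4 − 8a^3 + 29a^2 − 70a + 72 = ((1/2)a − 2)(2a^3 − 8a^2 + 26a − 36) + (0)
Last nonzero remainder: 2a^3 − 8a^2 + 26a − 36. Dividing through by 2 gives the monic gcd a^3 − 4a^2 + 13a − 18.
Cancel a^3 − 4a^2 + 13a − 18 from numerator and denominator to get the reduced form.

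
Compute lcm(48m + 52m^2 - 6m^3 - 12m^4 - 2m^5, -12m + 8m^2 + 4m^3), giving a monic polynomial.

24m + 2m^2 - 29m^3 - 3m^4 + 5m^5 + m^6

Apply the Euclidean algorithm:
  -2m^5 - 12m^4 - 6m^3 + 52m^2 + 48m = (-(1/2)m^2 - 2m + 1)(4m^3 + 8m^2 - 12m) + (20m^2 + 60m)
  4m^3 + 8m^2 - 12m = ((1/5)m - 1/5)(20m^2 + 60m) + (0)
Last nonzero remainder: 20m^2 + 60m. Dividing through by 20 gives the monic gcd m^2 + 3m.
Then lcm(f, g) = f·g / gcd(f, g); expanding and making the result monic gives the answer.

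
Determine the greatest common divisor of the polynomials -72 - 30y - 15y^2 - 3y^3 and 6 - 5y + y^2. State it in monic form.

Repeated division with remainder:
  -3y^3 - 15y^2 - 30y - 72 = (-3y - 30)(y^2 - 5y + 6) + (-162y + 108)
  y^2 - 5y + 6 = (-(1/162)y + 13/486)(-162y + 108) + (28/9)
  -162y + 108 = (-(729/14)y + 243/7)(28/9) + (0)
The last nonzero remainder is the constant 28/9, so the polynomials are coprime and gcd = 1.

1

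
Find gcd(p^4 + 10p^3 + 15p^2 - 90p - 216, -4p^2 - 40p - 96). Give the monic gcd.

p^2 + 10p + 24

By polynomial division,
  p^4 + 10p^3 + 15p^2 - 90p - 216 = (-(1/4)p^2 + 9/4)(-4p^2 - 40p - 96) + (0)
Last nonzero remainder: -4p^2 - 40p - 96. Dividing through by -4 gives the monic gcd p^2 + 10p + 24.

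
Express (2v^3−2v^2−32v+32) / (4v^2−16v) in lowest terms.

Euclidean algorithm in ℚ[v]:
  2v^3−2v^2−32v+32 = ((1/2)v+3/2)(4v^2−16v) + (−8v+32)
  4v^2−16v = (−(1/2)v)(−8v+32) + (0)
Last nonzero remainder: −8v+32. Dividing through by −8 gives the monic gcd v−4.
Cancel v−4 from numerator and denominator to get the reduced form.

(v^2+3v−4)/(2v)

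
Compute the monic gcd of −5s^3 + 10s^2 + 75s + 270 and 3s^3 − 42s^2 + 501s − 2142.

By polynomial division,
  −5s^3 + 10s^2 + 75s + 270 = (−5/3)(3s^3 − 42s^2 + 501s − 2142) + (−60s^2 + 910s − 3300)
  3s^3 − 42s^2 + 501s − 2142 = (−(1/20)s − 7/120)(−60s^2 + 910s − 3300) + ((4669/12)s − 4669/2)
  −60s^2 + 910s − 3300 = (−(720/4669)s + 6600/4669)((4669/12)s − 4669/2) + (0)
Last nonzero remainder: (4669/12)s − 4669/2. Dividing through by 4669/12 gives the monic gcd s − 6.

s − 6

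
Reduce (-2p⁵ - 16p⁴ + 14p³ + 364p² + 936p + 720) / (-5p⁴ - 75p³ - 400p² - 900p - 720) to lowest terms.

By polynomial division,
  -2p⁵ - 16p⁴ + 14p³ + 364p² + 936p + 720 = ((2/5)p - 14/5)(-5p⁴ - 75p³ - 400p² - 900p - 720) + (-36p³ - 396p² - 1296p - 1296)
  -5p⁴ - 75p³ - 400p² - 900p - 720 = ((5/36)p + 5/9)(-36p³ - 396p² - 1296p - 1296) + (0)
Last nonzero remainder: -36p³ - 396p² - 1296p - 1296. Dividing through by -36 gives the monic gcd p³ + 11p² + 36p + 36.
Cancel p³ + 11p² + 36p + 36 from numerator and denominator to get the reduced form.

(2p² - 6p - 20)/(5p + 20)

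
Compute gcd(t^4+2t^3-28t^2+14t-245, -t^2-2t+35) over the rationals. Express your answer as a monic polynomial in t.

t^2+2t-35

Apply the Euclidean algorithm:
  t^4+2t^3-28t^2+14t-245 = (-t^2-7)(-t^2-2t+35) + (0)
Last nonzero remainder: -t^2-2t+35. Dividing through by -1 gives the monic gcd t^2+2t-35.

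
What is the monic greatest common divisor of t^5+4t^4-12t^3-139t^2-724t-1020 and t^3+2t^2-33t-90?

Repeated division with remainder:
  t^5+4t^4-12t^3-139t^2-724t-1020 = (t^2+2t+17)(t^3+2t^2-33t-90) + (-17t^2+17t+510)
  t^3+2t^2-33t-90 = (-(1/17)t-3/17)(-17t^2+17t+510) + (0)
Last nonzero remainder: -17t^2+17t+510. Dividing through by -17 gives the monic gcd t^2-t-30.

t^2-t-30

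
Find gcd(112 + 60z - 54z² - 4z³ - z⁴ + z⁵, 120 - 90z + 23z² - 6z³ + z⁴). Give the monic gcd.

Euclidean algorithm in ℚ[z]:
  z⁵ - z⁴ - 4z³ - 54z² + 60z + 112 = (z + 5)(z⁴ - 6z³ + 23z² - 90z + 120) + (3z³ - 79z² + 390z - 488)
  z⁴ - 6z³ + 23z² - 90z + 120 = ((1/3)z + 61/9)(3z³ - 79z² + 390z - 488) + ((3856/9)z² - (7712/3)z + 30848/9)
  3z³ - 79z² + 390z - 488 = ((27/3856)z - 549/3856)((3856/9)z² - (7712/3)z + 30848/9) + (0)
Last nonzero remainder: (3856/9)z² - (7712/3)z + 30848/9. Dividing through by 3856/9 gives the monic gcd z² - 6z + 8.

8 - 6z + z²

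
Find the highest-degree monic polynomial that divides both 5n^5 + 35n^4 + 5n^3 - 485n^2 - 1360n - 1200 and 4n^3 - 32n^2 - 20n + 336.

Repeated division with remainder:
  5n^5 + 35n^4 + 5n^3 - 485n^2 - 1360n - 1200 = ((5/4)n^2 + (75/4)n + 315/2)(4n^3 - 32n^2 - 20n + 336) + (4510n^2 - 4510n - 54120)
  4n^3 - 32n^2 - 20n + 336 = ((2/2255)n - 14/2255)(4510n^2 - 4510n - 54120) + (0)
Last nonzero remainder: 4510n^2 - 4510n - 54120. Dividing through by 4510 gives the monic gcd n^2 - n - 12.

n^2 - n - 12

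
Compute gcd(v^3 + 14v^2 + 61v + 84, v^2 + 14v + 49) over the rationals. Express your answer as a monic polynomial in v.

v + 7

Repeated division with remainder:
  v^3 + 14v^2 + 61v + 84 = (v)(v^2 + 14v + 49) + (12v + 84)
  v^2 + 14v + 49 = ((1/12)v + 7/12)(12v + 84) + (0)
Last nonzero remainder: 12v + 84. Dividing through by 12 gives the monic gcd v + 7.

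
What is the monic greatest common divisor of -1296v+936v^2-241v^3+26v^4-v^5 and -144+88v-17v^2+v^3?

-144+88v-17v^2+v^3

Repeated division with remainder:
  -v^5+26v^4-241v^3+936v^2-1296v = (-v^2+9v)(v^3-17v^2+88v-144) + (0)
The last nonzero remainder v^3-17v^2+88v-144 is already monic.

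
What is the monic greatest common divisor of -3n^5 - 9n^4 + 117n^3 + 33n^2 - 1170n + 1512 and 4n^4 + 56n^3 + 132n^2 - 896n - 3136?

n^2 + 11n + 28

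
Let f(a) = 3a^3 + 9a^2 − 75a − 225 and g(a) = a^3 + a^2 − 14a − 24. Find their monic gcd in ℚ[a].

a + 3

Euclidean algorithm in ℚ[a]:
  3a^3 + 9a^2 − 75a − 225 = (3)(a^3 + a^2 − 14a − 24) + (6a^2 − 33a − 153)
  a^3 + a^2 − 14a − 24 = ((1/6)a + 13/12)(6a^2 − 33a − 153) + ((189/4)a + 567/4)
  6a^2 − 33a − 153 = ((8/63)a − 68/63)((189/4)a + 567/4) + (0)
Last nonzero remainder: (189/4)a + 567/4. Dividing through by 189/4 gives the monic gcd a + 3.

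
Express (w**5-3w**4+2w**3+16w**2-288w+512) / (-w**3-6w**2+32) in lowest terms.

(-w**3+5w**2-20w+64)/(w+4)

Apply the Euclidean algorithm:
  w**5-3w**4+2w**3+16w**2-288w+512 = (-w**2+9w-56)(-w**3-6w**2+32) + (-288w**2-576w+2304)
  -w**3-6w**2+32 = ((1/288)w+1/72)(-288w**2-576w+2304) + (0)
Last nonzero remainder: -288w**2-576w+2304. Dividing through by -288 gives the monic gcd w**2+2w-8.
Cancel w**2+2w-8 from numerator and denominator to get the reduced form.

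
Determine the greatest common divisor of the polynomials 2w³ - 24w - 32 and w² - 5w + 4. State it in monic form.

w - 4

Repeated division with remainder:
  2w³ - 24w - 32 = (2w + 10)(w² - 5w + 4) + (18w - 72)
  w² - 5w + 4 = ((1/18)w - 1/18)(18w - 72) + (0)
Last nonzero remainder: 18w - 72. Dividing through by 18 gives the monic gcd w - 4.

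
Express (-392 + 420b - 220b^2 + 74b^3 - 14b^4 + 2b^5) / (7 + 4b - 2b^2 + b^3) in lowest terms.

(-56 + 36b - 8b^2 + 2b^3)/(1 + b)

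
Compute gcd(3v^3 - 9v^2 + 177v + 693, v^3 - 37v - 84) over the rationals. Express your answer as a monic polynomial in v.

v + 3

Repeated division with remainder:
  3v^3 - 9v^2 + 177v + 693 = (3)(v^3 - 37v - 84) + (-9v^2 + 288v + 945)
  v^3 - 37v - 84 = (-(1/9)v - 32/9)(-9v^2 + 288v + 945) + (1092v + 3276)
  -9v^2 + 288v + 945 = (-(3/364)v + 15/52)(1092v + 3276) + (0)
Last nonzero remainder: 1092v + 3276. Dividing through by 1092 gives the monic gcd v + 3.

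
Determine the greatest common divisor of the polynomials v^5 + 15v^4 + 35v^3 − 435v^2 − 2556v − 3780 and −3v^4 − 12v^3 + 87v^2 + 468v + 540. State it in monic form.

Apply the Euclidean algorithm:
  v^5 + 15v^4 + 35v^3 − 435v^2 − 2556v − 3780 = (−(1/3)v − 11/3)(−3v^4 − 12v^3 + 87v^2 + 468v + 540) + (20v^3 + 40v^2 − 660v − 1800)
  −3v^4 − 12v^3 + 87v^2 + 468v + 540 = (−(3/20)v − 3/10)(20v^3 + 40v^2 − 660v − 1800) + (0)
Last nonzero remainder: 20v^3 + 40v^2 − 660v − 1800. Dividing through by 20 gives the monic gcd v^3 + 2v^2 − 33v − 90.

v^3 + 2v^2 − 33v − 90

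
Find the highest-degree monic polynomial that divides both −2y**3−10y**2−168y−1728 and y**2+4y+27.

Apply the Euclidean algorithm:
  −2y**3−10y**2−168y−1728 = (−2y−2)(y**2+4y+27) + (−106y−1674)
  y**2+4y+27 = (−(1/106)y+625/5618)(−106y−1674) + (598968/2809)
  −106y−1674 = (−(148877/299484)y−87079/11092)(598968/2809) + (0)
The last nonzero remainder is the constant 598968/2809, so the polynomials are coprime and gcd = 1.

1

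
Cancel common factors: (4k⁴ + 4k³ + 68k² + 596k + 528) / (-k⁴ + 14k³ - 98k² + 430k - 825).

Apply the Euclidean algorithm:
  4k⁴ + 4k³ + 68k² + 596k + 528 = (-4)(-k⁴ + 14k³ - 98k² + 430k - 825) + (60k³ - 324k² + 2316k - 2772)
  -k⁴ + 14k³ - 98k² + 430k - 825 = (-(1/60)k + 43/300)(60k³ - 324k² + 2316k - 2772) + (-(324/25)k² + (1296/25)k - 10692/25)
  60k³ - 324k² + 2316k - 2772 = (-(125/27)k + 175/27)(-(324/25)k² + (1296/25)k - 10692/25) + (0)
Last nonzero remainder: -(324/25)k² + (1296/25)k - 10692/25. Dividing through by -324/25 gives the monic gcd k² - 4k + 33.
Cancel k² - 4k + 33 from numerator and denominator to get the reduced form.

(-4k² - 20k - 16)/(k² - 10k + 25)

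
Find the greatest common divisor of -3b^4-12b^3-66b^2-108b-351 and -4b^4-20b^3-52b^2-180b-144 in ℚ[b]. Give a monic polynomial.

b^2+9

Apply the Euclidean algorithm:
  -3b^4-12b^3-66b^2-108b-351 = (3/4)(-4b^4-20b^3-52b^2-180b-144) + (3b^3-27b^2+27b-243)
  -4b^4-20b^3-52b^2-180b-144 = (-(4/3)b-56/3)(3b^3-27b^2+27b-243) + (-520b^2-4680)
  3b^3-27b^2+27b-243 = (-(3/520)b+27/520)(-520b^2-4680) + (0)
Last nonzero remainder: -520b^2-4680. Dividing through by -520 gives the monic gcd b^2+9.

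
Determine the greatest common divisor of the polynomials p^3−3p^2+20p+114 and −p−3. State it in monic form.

Euclidean algorithm in ℚ[p]:
  p^3−3p^2+20p+114 = (−p^2+6p−38)(−p−3) + (0)
Last nonzero remainder: −p−3. Dividing through by −1 gives the monic gcd p+3.

p+3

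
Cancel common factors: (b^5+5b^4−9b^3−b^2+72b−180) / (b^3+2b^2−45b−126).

(b^3−4b^2+9b−10)/(b−7)

Repeated division with remainder:
  b^5+5b^4−9b^3−b^2+72b−180 = (b^2+3b+30)(b^3+2b^2−45b−126) + (200b^2+1800b+3600)
  b^3+2b^2−45b−126 = ((1/200)b−7/200)(200b^2+1800b+3600) + (0)
Last nonzero remainder: 200b^2+1800b+3600. Dividing through by 200 gives the monic gcd b^2+9b+18.
Cancel b^2+9b+18 from numerator and denominator to get the reduced form.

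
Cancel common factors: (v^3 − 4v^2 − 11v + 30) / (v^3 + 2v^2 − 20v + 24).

(v^2 − 2v − 15)/(v^2 + 4v − 12)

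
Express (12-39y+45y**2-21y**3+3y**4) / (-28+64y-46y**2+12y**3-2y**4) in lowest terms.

(-12+15y-3y**2)/(28-8y+2y**2)

By polynomial division,
  3y**4-21y**3+45y**2-39y+12 = (-3/2)(-2y**4+12y**3-46y**2+64y-28) + (-3y**3-24y**2+57y-30)
  -2y**4+12y**3-46y**2+64y-28 = ((2/3)y-28/3)(-3y**3-24y**2+57y-30) + (-308y**2+616y-308)
  -3y**3-24y**2+57y-30 = ((3/308)y+15/154)(-308y**2+616y-308) + (0)
Last nonzero remainder: -308y**2+616y-308. Dividing through by -308 gives the monic gcd y**2-2y+1.
Cancel y**2-2y+1 from numerator and denominator to get the reduced form.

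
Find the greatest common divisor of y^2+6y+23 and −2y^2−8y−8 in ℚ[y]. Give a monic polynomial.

1

Repeated division with remainder:
  y^2+6y+23 = (−1/2)(−2y^2−8y−8) + (2y+19)
  −2y^2−8y−8 = (−y+11/2)(2y+19) + (−225/2)
  2y+19 = (−(4/225)y−38/225)(−225/2) + (0)
The last nonzero remainder is the constant −225/2, so the polynomials are coprime and gcd = 1.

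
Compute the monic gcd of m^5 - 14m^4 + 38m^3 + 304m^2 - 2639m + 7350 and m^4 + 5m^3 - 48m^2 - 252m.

By polynomial division,
  m^5 - 14m^4 + 38m^3 + 304m^2 - 2639m + 7350 = (m - 19)(m^4 + 5m^3 - 48m^2 - 252m) + (181m^3 - 356m^2 - 7427m + 7350)
  m^4 + 5m^3 - 48m^2 - 252m = ((1/181)m + 1261/32761)(181m^3 - 356m^2 - 7427m + 7350) + ((220675/32761)m^2 - (220675/32761)m - 9268350/32761)
  181m^3 - 356m^2 - 7427m + 7350 = ((5929741/220675)m - 32761/1261)((220675/32761)m^2 - (220675/32761)m - 9268350/32761) + (0)
Last nonzero remainder: (220675/32761)m^2 - (220675/32761)m - 9268350/32761. Dividing through by 220675/32761 gives the monic gcd m^2 - m - 42.

m^2 - m - 42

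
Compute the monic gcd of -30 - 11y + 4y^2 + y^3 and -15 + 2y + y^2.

-15 + 2y + y^2

Euclidean algorithm in ℚ[y]:
  y^3 + 4y^2 - 11y - 30 = (y + 2)(y^2 + 2y - 15) + (0)
The last nonzero remainder y^2 + 2y - 15 is already monic.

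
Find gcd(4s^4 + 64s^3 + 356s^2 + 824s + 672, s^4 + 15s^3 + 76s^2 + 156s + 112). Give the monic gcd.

Apply the Euclidean algorithm:
  4s^4 + 64s^3 + 356s^2 + 824s + 672 = (4)(s^4 + 15s^3 + 76s^2 + 156s + 112) + (4s^3 + 52s^2 + 200s + 224)
  s^4 + 15s^3 + 76s^2 + 156s + 112 = ((1/4)s + 1/2)(4s^3 + 52s^2 + 200s + 224) + (0)
Last nonzero remainder: 4s^3 + 52s^2 + 200s + 224. Dividing through by 4 gives the monic gcd s^3 + 13s^2 + 50s + 56.

s^3 + 13s^2 + 50s + 56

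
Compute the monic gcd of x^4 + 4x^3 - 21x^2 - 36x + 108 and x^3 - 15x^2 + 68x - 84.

x - 2

Apply the Euclidean algorithm:
  x^4 + 4x^3 - 21x^2 - 36x + 108 = (x + 19)(x^3 - 15x^2 + 68x - 84) + (196x^2 - 1244x + 1704)
  x^3 - 15x^2 + 68x - 84 = ((1/196)x - 106/2401)(196x^2 - 1244x + 1704) + ((10530/2401)x - 21060/2401)
  196x^2 - 1244x + 1704 = ((235298/5265)x - 340942/1755)((10530/2401)x - 21060/2401) + (0)
Last nonzero remainder: (10530/2401)x - 21060/2401. Dividing through by 10530/2401 gives the monic gcd x - 2.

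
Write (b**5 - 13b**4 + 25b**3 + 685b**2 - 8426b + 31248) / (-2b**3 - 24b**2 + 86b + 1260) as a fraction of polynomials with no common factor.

Apply the Euclidean algorithm:
  b**5 - 13b**4 + 25b**3 + 685b**2 - 8426b + 31248 = (-(1/2)b**2 + (25/2)b - 184)(-2b**3 - 24b**2 + 86b + 1260) + (-4176b**2 - 8352b + 263088)
  -2b**3 - 24b**2 + 86b + 1260 = ((1/2088)b + 5/1044)(-4176b**2 - 8352b + 263088) + (0)
Last nonzero remainder: -4176b**2 - 8352b + 263088. Dividing through by -4176 gives the monic gcd b**2 + 2b - 63.
Cancel b**2 + 2b - 63 from numerator and denominator to get the reduced form.

(-b**3 + 15b**2 - 118b + 496)/(2b + 20)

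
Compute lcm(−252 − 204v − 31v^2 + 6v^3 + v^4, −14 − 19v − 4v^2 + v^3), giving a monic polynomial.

1764 + 2940v + 1189v^2 − 60v^3 − 74v^4 + v^6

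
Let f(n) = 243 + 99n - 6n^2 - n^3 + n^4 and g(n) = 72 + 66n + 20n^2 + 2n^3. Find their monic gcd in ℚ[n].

9 + 6n + n^2

Euclidean algorithm in ℚ[n]:
  n^4 - n^3 - 6n^2 + 99n + 243 = ((1/2)n - 11/2)(2n^3 + 20n^2 + 66n + 72) + (71n^2 + 426n + 639)
  2n^3 + 20n^2 + 66n + 72 = ((2/71)n + 8/71)(71n^2 + 426n + 639) + (0)
Last nonzero remainder: 71n^2 + 426n + 639. Dividing through by 71 gives the monic gcd n^2 + 6n + 9.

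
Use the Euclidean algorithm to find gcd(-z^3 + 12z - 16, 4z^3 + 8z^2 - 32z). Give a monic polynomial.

z^2 + 2z - 8

Euclidean algorithm in ℚ[z]:
  -z^3 + 12z - 16 = (-1/4)(4z^3 + 8z^2 - 32z) + (2z^2 + 4z - 16)
  4z^3 + 8z^2 - 32z = (2z)(2z^2 + 4z - 16) + (0)
Last nonzero remainder: 2z^2 + 4z - 16. Dividing through by 2 gives the monic gcd z^2 + 2z - 8.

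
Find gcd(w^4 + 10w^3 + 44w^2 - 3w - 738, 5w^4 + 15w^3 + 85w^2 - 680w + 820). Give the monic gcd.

w^2 + 7w + 41

By polynomial division,
  w^4 + 10w^3 + 44w^2 - 3w - 738 = (1/5)(5w^4 + 15w^3 + 85w^2 - 680w + 820) + (7w^3 + 27w^2 + 133w - 902)
  5w^4 + 15w^3 + 85w^2 - 680w + 820 = ((5/7)w - 30/49)(7w^3 + 27w^2 + 133w - 902) + ((320/49)w^2 + (320/7)w + 13120/49)
  7w^3 + 27w^2 + 133w - 902 = ((343/320)w - 539/160)((320/49)w^2 + (320/7)w + 13120/49) + (0)
Last nonzero remainder: (320/49)w^2 + (320/7)w + 13120/49. Dividing through by 320/49 gives the monic gcd w^2 + 7w + 41.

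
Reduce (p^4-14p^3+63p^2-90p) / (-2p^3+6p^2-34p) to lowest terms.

(-p^3+14p^2-63p+90)/(2p^2-6p+34)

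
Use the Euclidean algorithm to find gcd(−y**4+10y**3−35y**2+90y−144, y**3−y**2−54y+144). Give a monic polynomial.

By polynomial division,
  −y**4+10y**3−35y**2+90y−144 = (−y+9)(y**3−y**2−54y+144) + (−80y**2+720y−1440)
  y**3−y**2−54y+144 = (−(1/80)y−1/10)(−80y**2+720y−1440) + (0)
Last nonzero remainder: −80y**2+720y−1440. Dividing through by −80 gives the monic gcd y**2−9y+18.

y**2−9y+18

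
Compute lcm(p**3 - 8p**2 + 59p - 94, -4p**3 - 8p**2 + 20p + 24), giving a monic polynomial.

p**5 - 4p**4 + 30p**3 + 118p**2 - 199p - 282

By polynomial division,
  p**3 - 8p**2 + 59p - 94 = (-1/4)(-4p**3 - 8p**2 + 20p + 24) + (-10p**2 + 64p - 88)
  -4p**3 - 8p**2 + 20p + 24 = ((2/5)p + 84/25)(-10p**2 + 64p - 88) + (-(3996/25)p + 7992/25)
  -10p**2 + 64p - 88 = ((125/1998)p - 275/999)(-(3996/25)p + 7992/25) + (0)
Last nonzero remainder: -(3996/25)p + 7992/25. Dividing through by -3996/25 gives the monic gcd p - 2.
Then lcm(f, g) = f·g / gcd(f, g); expanding and making the result monic gives the answer.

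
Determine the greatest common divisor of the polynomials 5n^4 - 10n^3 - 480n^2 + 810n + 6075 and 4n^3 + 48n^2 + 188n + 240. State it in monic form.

Euclidean algorithm in ℚ[n]:
  5n^4 - 10n^3 - 480n^2 + 810n + 6075 = ((5/4)n - 35/2)(4n^3 + 48n^2 + 188n + 240) + (125n^2 + 3800n + 10275)
  4n^3 + 48n^2 + 188n + 240 = ((4/125)n - 368/625)(125n^2 + 3800n + 10275) + ((52416/25)n + 157248/25)
  125n^2 + 3800n + 10275 = ((3125/52416)n + 85625/52416)((52416/25)n + 157248/25) + (0)
Last nonzero remainder: (52416/25)n + 157248/25. Dividing through by 52416/25 gives the monic gcd n + 3.

n + 3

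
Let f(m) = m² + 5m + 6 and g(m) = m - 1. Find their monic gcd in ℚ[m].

1

Euclidean algorithm in ℚ[m]:
  m² + 5m + 6 = (m + 6)(m - 1) + (12)
  m - 1 = ((1/12)m - 1/12)(12) + (0)
The last nonzero remainder is the constant 12, so the polynomials are coprime and gcd = 1.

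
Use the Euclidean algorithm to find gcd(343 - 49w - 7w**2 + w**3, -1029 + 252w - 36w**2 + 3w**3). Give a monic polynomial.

Apply the Euclidean algorithm:
  w**3 - 7w**2 - 49w + 343 = (1/3)(3w**3 - 36w**2 + 252w - 1029) + (5w**2 - 133w + 686)
  3w**3 - 36w**2 + 252w - 1029 = ((3/5)w + 219/25)(5w**2 - 133w + 686) + ((25137/25)w - 175959/25)
  5w**2 - 133w + 686 = ((125/25137)w - 50/513)((25137/25)w - 175959/25) + (0)
Last nonzero remainder: (25137/25)w - 175959/25. Dividing through by 25137/25 gives the monic gcd w - 7.

-7 + w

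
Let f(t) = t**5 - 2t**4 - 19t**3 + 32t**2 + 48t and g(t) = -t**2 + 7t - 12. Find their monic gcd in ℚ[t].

t**2 - 7t + 12

By polynomial division,
  t**5 - 2t**4 - 19t**3 + 32t**2 + 48t = (-t**3 - 5t**2 - 4t)(-t**2 + 7t - 12) + (0)
Last nonzero remainder: -t**2 + 7t - 12. Dividing through by -1 gives the monic gcd t**2 - 7t + 12.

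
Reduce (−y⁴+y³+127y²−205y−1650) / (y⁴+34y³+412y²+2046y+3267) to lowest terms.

Repeated division with remainder:
  −y⁴+y³+127y²−205y−1650 = (−1)(y⁴+34y³+412y²+2046y+3267) + (35y³+539y²+1841y+1617)
  y⁴+34y³+412y²+2046y+3267 = ((1/35)y+93/175)(35y³+539y²+1841y+1617) + ((1824/25)y²+(25536/25)y+60192/25)
  35y³+539y²+1841y+1617 = ((875/1824)y+1225/1824)((1824/25)y²+(25536/25)y+60192/25) + (0)
Last nonzero remainder: (1824/25)y²+(25536/25)y+60192/25. Dividing through by 1824/25 gives the monic gcd y²+14y+33.
Cancel y²+14y+33 from numerator and denominator to get the reduced form.

(−y²+15y−50)/(y²+20y+99)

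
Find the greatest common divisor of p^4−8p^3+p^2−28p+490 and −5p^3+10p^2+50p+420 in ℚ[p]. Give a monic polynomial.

By polynomial division,
  p^4−8p^3+p^2−28p+490 = (−(1/5)p+6/5)(−5p^3+10p^2+50p+420) + (−p^2−4p−14)
  −5p^3+10p^2+50p+420 = (5p−30)(−p^2−4p−14) + (0)
Last nonzero remainder: −p^2−4p−14. Dividing through by −1 gives the monic gcd p^2+4p+14.

p^2+4p+14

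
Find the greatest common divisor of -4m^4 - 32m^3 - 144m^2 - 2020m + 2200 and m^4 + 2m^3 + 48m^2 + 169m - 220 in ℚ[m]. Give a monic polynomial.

Repeated division with remainder:
  -4m^4 - 32m^3 - 144m^2 - 2020m + 2200 = (-4)(m^4 + 2m^3 + 48m^2 + 169m - 220) + (-24m^3 + 48m^2 - 1344m + 1320)
  m^4 + 2m^3 + 48m^2 + 169m - 220 = (-(1/24)m - 1/6)(-24m^3 + 48m^2 - 1344m + 1320) + (0)
Last nonzero remainder: -24m^3 + 48m^2 - 1344m + 1320. Dividing through by -24 gives the monic gcd m^3 - 2m^2 + 56m - 55.

m^3 - 2m^2 + 56m - 55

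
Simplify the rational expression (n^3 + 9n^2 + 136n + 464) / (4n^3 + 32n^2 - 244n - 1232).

(n^2 + 5n + 116)/(4n^2 + 16n - 308)

Apply the Euclidean algorithm:
  n^3 + 9n^2 + 136n + 464 = (1/4)(4n^3 + 32n^2 - 244n - 1232) + (n^2 + 197n + 772)
  4n^3 + 32n^2 - 244n - 1232 = (4n - 756)(n^2 + 197n + 772) + (145600n + 582400)
  n^2 + 197n + 772 = ((1/145600)n + 193/145600)(145600n + 582400) + (0)
Last nonzero remainder: 145600n + 582400. Dividing through by 145600 gives the monic gcd n + 4.
Cancel n + 4 from numerator and denominator to get the reduced form.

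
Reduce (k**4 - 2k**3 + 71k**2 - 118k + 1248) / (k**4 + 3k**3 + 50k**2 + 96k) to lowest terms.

Euclidean algorithm in ℚ[k]:
  k**4 - 2k**3 + 71k**2 - 118k + 1248 = (k**4 + 3k**3 + 50k**2 + 96k) + (-5k**3 + 21k**2 - 214k + 1248)
  k**4 + 3k**3 + 50k**2 + 96k = (-(1/5)k - 36/25)(-5k**3 + 21k**2 - 214k + 1248) + ((936/25)k**2 + (936/25)k + 44928/25)
  -5k**3 + 21k**2 - 214k + 1248 = (-(125/936)k + 25/36)((936/25)k**2 + (936/25)k + 44928/25) + (0)
Last nonzero remainder: (936/25)k**2 + (936/25)k + 44928/25. Dividing through by 936/25 gives the monic gcd k**2 + k + 48.
Cancel k**2 + k + 48 from numerator and denominator to get the reduced form.

(k**2 - 3k + 26)/(k**2 + 2k)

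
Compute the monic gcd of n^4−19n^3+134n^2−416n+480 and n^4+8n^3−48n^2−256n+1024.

n^2−8n+16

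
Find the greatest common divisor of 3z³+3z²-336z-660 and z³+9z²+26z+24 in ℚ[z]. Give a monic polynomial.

z+2

Apply the Euclidean algorithm:
  3z³+3z²-336z-660 = (3)(z³+9z²+26z+24) + (-24z²-414z-732)
  z³+9z²+26z+24 = (-(1/24)z+11/32)(-24z²-414z-732) + ((2205/16)z+2205/8)
  -24z²-414z-732 = (-(128/735)z-1952/735)((2205/16)z+2205/8) + (0)
Last nonzero remainder: (2205/16)z+2205/8. Dividing through by 2205/16 gives the monic gcd z+2.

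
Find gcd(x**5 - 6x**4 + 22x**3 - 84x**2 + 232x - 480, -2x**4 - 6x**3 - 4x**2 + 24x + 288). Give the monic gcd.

Apply the Euclidean algorithm:
  x**5 - 6x**4 + 22x**3 - 84x**2 + 232x - 480 = (-(1/2)x + 9/2)(-2x**4 - 6x**3 - 4x**2 + 24x + 288) + (47x**3 - 54x**2 + 268x - 1776)
  -2x**4 - 6x**3 - 4x**2 + 24x + 288 = (-(2/47)x - 390/2209)(47x**3 - 54x**2 + 268x - 1776) + (-(4704/2209)x**2 - (9408/2209)x - 56448/2209)
  47x**3 - 54x**2 + 268x - 1776 = (-(103823/4704)x + 81733/1176)(-(4704/2209)x**2 - (9408/2209)x - 56448/2209) + (0)
Last nonzero remainder: -(4704/2209)x**2 - (9408/2209)x - 56448/2209. Dividing through by -4704/2209 gives the monic gcd x**2 + 2x + 12.

x**2 + 2x + 12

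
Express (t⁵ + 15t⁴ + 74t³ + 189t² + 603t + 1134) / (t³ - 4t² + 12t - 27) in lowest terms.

(t³ + 16t² + 81t + 126)/(t - 3)

Repeated division with remainder:
  t⁵ + 15t⁴ + 74t³ + 189t² + 603t + 1134 = (t² + 19t + 138)(t³ - 4t² + 12t - 27) + (540t² - 540t + 4860)
  t³ - 4t² + 12t - 27 = ((1/540)t - 1/180)(540t² - 540t + 4860) + (0)
Last nonzero remainder: 540t² - 540t + 4860. Dividing through by 540 gives the monic gcd t² - t + 9.
Cancel t² - t + 9 from numerator and denominator to get the reduced form.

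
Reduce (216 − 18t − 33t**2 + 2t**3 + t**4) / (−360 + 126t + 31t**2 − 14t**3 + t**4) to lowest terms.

(6 + t)/(−10 + t)

Repeated division with remainder:
  t**4 + 2t**3 − 33t**2 − 18t + 216 = (t**4 − 14t**3 + 31t**2 + 126t − 360) + (16t**3 − 64t**2 − 144t + 576)
  t**4 − 14t**3 + 31t**2 + 126t − 360 = ((1/16)t − 5/8)(16t**3 − 64t**2 − 144t + 576) + (0)
Last nonzero remainder: 16t**3 − 64t**2 − 144t + 576. Dividing through by 16 gives the monic gcd t**3 − 4t**2 − 9t + 36.
Cancel t**3 − 4t**2 − 9t + 36 from numerator and denominator to get the reduced form.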